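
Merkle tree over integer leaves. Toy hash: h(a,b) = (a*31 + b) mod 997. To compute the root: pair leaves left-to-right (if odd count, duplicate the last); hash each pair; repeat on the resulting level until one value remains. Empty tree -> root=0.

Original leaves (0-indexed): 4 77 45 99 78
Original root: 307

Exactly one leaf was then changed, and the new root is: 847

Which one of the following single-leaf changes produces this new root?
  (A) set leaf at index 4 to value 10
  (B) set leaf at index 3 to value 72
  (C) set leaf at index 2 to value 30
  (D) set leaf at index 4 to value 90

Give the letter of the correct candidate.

Original leaves: [4, 77, 45, 99, 78]
Target new root: 847
Try each candidate change and compute the resulting root:
Candidate A: set leaf[4] = 10 -> leaves = [4, 77, 45, 99, 10]
  L0: [4, 77, 45, 99, 10]
  L1: h(4,77)=(4*31+77)%997=201 h(45,99)=(45*31+99)%997=497 h(10,10)=(10*31+10)%997=320 -> [201, 497, 320]
  L2: h(201,497)=(201*31+497)%997=746 h(320,320)=(320*31+320)%997=270 -> [746, 270]
  L3: h(746,270)=(746*31+270)%997=465 -> [465]
  root = 465 != target 847
Candidate B: set leaf[3] = 72 -> leaves = [4, 77, 45, 72, 78]
  L0: [4, 77, 45, 72, 78]
  L1: h(4,77)=(4*31+77)%997=201 h(45,72)=(45*31+72)%997=470 h(78,78)=(78*31+78)%997=502 -> [201, 470, 502]
  L2: h(201,470)=(201*31+470)%997=719 h(502,502)=(502*31+502)%997=112 -> [719, 112]
  L3: h(719,112)=(719*31+112)%997=467 -> [467]
  root = 467 != target 847
Candidate C: set leaf[2] = 30 -> leaves = [4, 77, 30, 99, 78]
  L0: [4, 77, 30, 99, 78]
  L1: h(4,77)=(4*31+77)%997=201 h(30,99)=(30*31+99)%997=32 h(78,78)=(78*31+78)%997=502 -> [201, 32, 502]
  L2: h(201,32)=(201*31+32)%997=281 h(502,502)=(502*31+502)%997=112 -> [281, 112]
  L3: h(281,112)=(281*31+112)%997=847 -> [847]
  root = 847 == target 847  ** MATCH **
Candidate D: set leaf[4] = 90 -> leaves = [4, 77, 45, 99, 90]
  L0: [4, 77, 45, 99, 90]
  L1: h(4,77)=(4*31+77)%997=201 h(45,99)=(45*31+99)%997=497 h(90,90)=(90*31+90)%997=886 -> [201, 497, 886]
  L2: h(201,497)=(201*31+497)%997=746 h(886,886)=(886*31+886)%997=436 -> [746, 436]
  L3: h(746,436)=(746*31+436)%997=631 -> [631]
  root = 631 != target 847
Candidate C produces the target root.

Answer: C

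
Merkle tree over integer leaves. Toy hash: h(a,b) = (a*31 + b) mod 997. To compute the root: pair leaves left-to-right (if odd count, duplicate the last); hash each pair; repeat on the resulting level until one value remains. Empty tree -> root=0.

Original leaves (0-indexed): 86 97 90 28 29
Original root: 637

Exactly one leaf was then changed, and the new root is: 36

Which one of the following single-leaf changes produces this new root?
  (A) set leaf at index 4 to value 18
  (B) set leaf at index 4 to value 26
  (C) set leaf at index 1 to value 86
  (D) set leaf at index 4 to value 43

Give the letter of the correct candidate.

Answer: C

Derivation:
Original leaves: [86, 97, 90, 28, 29]
Target new root: 36
Try each candidate change and compute the resulting root:
Candidate A: set leaf[4] = 18 -> leaves = [86, 97, 90, 28, 18]
  L0: [86, 97, 90, 28, 18]
  L1: h(86,97)=(86*31+97)%997=769 h(90,28)=(90*31+28)%997=824 h(18,18)=(18*31+18)%997=576 -> [769, 824, 576]
  L2: h(769,824)=(769*31+824)%997=735 h(576,576)=(576*31+576)%997=486 -> [735, 486]
  L3: h(735,486)=(735*31+486)%997=340 -> [340]
  root = 340 != target 36
Candidate B: set leaf[4] = 26 -> leaves = [86, 97, 90, 28, 26]
  L0: [86, 97, 90, 28, 26]
  L1: h(86,97)=(86*31+97)%997=769 h(90,28)=(90*31+28)%997=824 h(26,26)=(26*31+26)%997=832 -> [769, 824, 832]
  L2: h(769,824)=(769*31+824)%997=735 h(832,832)=(832*31+832)%997=702 -> [735, 702]
  L3: h(735,702)=(735*31+702)%997=556 -> [556]
  root = 556 != target 36
Candidate C: set leaf[1] = 86 -> leaves = [86, 86, 90, 28, 29]
  L0: [86, 86, 90, 28, 29]
  L1: h(86,86)=(86*31+86)%997=758 h(90,28)=(90*31+28)%997=824 h(29,29)=(29*31+29)%997=928 -> [758, 824, 928]
  L2: h(758,824)=(758*31+824)%997=394 h(928,928)=(928*31+928)%997=783 -> [394, 783]
  L3: h(394,783)=(394*31+783)%997=36 -> [36]
  root = 36 == target 36  ** MATCH **
Candidate D: set leaf[4] = 43 -> leaves = [86, 97, 90, 28, 43]
  L0: [86, 97, 90, 28, 43]
  L1: h(86,97)=(86*31+97)%997=769 h(90,28)=(90*31+28)%997=824 h(43,43)=(43*31+43)%997=379 -> [769, 824, 379]
  L2: h(769,824)=(769*31+824)%997=735 h(379,379)=(379*31+379)%997=164 -> [735, 164]
  L3: h(735,164)=(735*31+164)%997=18 -> [18]
  root = 18 != target 36
Candidate C produces the target root.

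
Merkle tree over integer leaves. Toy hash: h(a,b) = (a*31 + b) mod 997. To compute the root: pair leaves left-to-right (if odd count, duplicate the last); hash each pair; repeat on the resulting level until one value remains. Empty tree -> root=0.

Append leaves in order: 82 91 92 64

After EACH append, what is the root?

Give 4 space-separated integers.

After append 82 (leaves=[82]):
  L0: [82]
  root=82
After append 91 (leaves=[82, 91]):
  L0: [82, 91]
  L1: h(82,91)=(82*31+91)%997=639 -> [639]
  root=639
After append 92 (leaves=[82, 91, 92]):
  L0: [82, 91, 92]
  L1: h(82,91)=(82*31+91)%997=639 h(92,92)=(92*31+92)%997=950 -> [639, 950]
  L2: h(639,950)=(639*31+950)%997=819 -> [819]
  root=819
After append 64 (leaves=[82, 91, 92, 64]):
  L0: [82, 91, 92, 64]
  L1: h(82,91)=(82*31+91)%997=639 h(92,64)=(92*31+64)%997=922 -> [639, 922]
  L2: h(639,922)=(639*31+922)%997=791 -> [791]
  root=791

Answer: 82 639 819 791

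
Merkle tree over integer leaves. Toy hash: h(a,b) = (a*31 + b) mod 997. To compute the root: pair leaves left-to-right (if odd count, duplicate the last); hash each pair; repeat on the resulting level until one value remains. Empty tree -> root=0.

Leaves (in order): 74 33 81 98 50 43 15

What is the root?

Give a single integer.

L0: [74, 33, 81, 98, 50, 43, 15]
L1: h(74,33)=(74*31+33)%997=333 h(81,98)=(81*31+98)%997=615 h(50,43)=(50*31+43)%997=596 h(15,15)=(15*31+15)%997=480 -> [333, 615, 596, 480]
L2: h(333,615)=(333*31+615)%997=968 h(596,480)=(596*31+480)%997=13 -> [968, 13]
L3: h(968,13)=(968*31+13)%997=111 -> [111]

Answer: 111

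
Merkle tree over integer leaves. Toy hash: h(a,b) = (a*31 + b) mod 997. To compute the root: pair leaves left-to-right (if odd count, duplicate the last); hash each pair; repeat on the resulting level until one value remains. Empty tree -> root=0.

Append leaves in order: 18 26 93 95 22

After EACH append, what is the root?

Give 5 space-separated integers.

After append 18 (leaves=[18]):
  L0: [18]
  root=18
After append 26 (leaves=[18, 26]):
  L0: [18, 26]
  L1: h(18,26)=(18*31+26)%997=584 -> [584]
  root=584
After append 93 (leaves=[18, 26, 93]):
  L0: [18, 26, 93]
  L1: h(18,26)=(18*31+26)%997=584 h(93,93)=(93*31+93)%997=982 -> [584, 982]
  L2: h(584,982)=(584*31+982)%997=143 -> [143]
  root=143
After append 95 (leaves=[18, 26, 93, 95]):
  L0: [18, 26, 93, 95]
  L1: h(18,26)=(18*31+26)%997=584 h(93,95)=(93*31+95)%997=984 -> [584, 984]
  L2: h(584,984)=(584*31+984)%997=145 -> [145]
  root=145
After append 22 (leaves=[18, 26, 93, 95, 22]):
  L0: [18, 26, 93, 95, 22]
  L1: h(18,26)=(18*31+26)%997=584 h(93,95)=(93*31+95)%997=984 h(22,22)=(22*31+22)%997=704 -> [584, 984, 704]
  L2: h(584,984)=(584*31+984)%997=145 h(704,704)=(704*31+704)%997=594 -> [145, 594]
  L3: h(145,594)=(145*31+594)%997=104 -> [104]
  root=104

Answer: 18 584 143 145 104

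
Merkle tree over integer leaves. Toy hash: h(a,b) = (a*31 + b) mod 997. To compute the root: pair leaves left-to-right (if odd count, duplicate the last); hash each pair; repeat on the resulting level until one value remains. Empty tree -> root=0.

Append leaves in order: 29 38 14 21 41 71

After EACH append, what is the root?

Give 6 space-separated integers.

Answer: 29 937 582 589 423 386

Derivation:
After append 29 (leaves=[29]):
  L0: [29]
  root=29
After append 38 (leaves=[29, 38]):
  L0: [29, 38]
  L1: h(29,38)=(29*31+38)%997=937 -> [937]
  root=937
After append 14 (leaves=[29, 38, 14]):
  L0: [29, 38, 14]
  L1: h(29,38)=(29*31+38)%997=937 h(14,14)=(14*31+14)%997=448 -> [937, 448]
  L2: h(937,448)=(937*31+448)%997=582 -> [582]
  root=582
After append 21 (leaves=[29, 38, 14, 21]):
  L0: [29, 38, 14, 21]
  L1: h(29,38)=(29*31+38)%997=937 h(14,21)=(14*31+21)%997=455 -> [937, 455]
  L2: h(937,455)=(937*31+455)%997=589 -> [589]
  root=589
After append 41 (leaves=[29, 38, 14, 21, 41]):
  L0: [29, 38, 14, 21, 41]
  L1: h(29,38)=(29*31+38)%997=937 h(14,21)=(14*31+21)%997=455 h(41,41)=(41*31+41)%997=315 -> [937, 455, 315]
  L2: h(937,455)=(937*31+455)%997=589 h(315,315)=(315*31+315)%997=110 -> [589, 110]
  L3: h(589,110)=(589*31+110)%997=423 -> [423]
  root=423
After append 71 (leaves=[29, 38, 14, 21, 41, 71]):
  L0: [29, 38, 14, 21, 41, 71]
  L1: h(29,38)=(29*31+38)%997=937 h(14,21)=(14*31+21)%997=455 h(41,71)=(41*31+71)%997=345 -> [937, 455, 345]
  L2: h(937,455)=(937*31+455)%997=589 h(345,345)=(345*31+345)%997=73 -> [589, 73]
  L3: h(589,73)=(589*31+73)%997=386 -> [386]
  root=386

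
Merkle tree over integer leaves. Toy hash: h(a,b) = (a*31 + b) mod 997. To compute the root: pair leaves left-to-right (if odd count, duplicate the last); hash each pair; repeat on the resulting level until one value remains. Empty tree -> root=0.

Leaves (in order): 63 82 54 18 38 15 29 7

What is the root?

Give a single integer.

Answer: 132

Derivation:
L0: [63, 82, 54, 18, 38, 15, 29, 7]
L1: h(63,82)=(63*31+82)%997=41 h(54,18)=(54*31+18)%997=695 h(38,15)=(38*31+15)%997=196 h(29,7)=(29*31+7)%997=906 -> [41, 695, 196, 906]
L2: h(41,695)=(41*31+695)%997=969 h(196,906)=(196*31+906)%997=3 -> [969, 3]
L3: h(969,3)=(969*31+3)%997=132 -> [132]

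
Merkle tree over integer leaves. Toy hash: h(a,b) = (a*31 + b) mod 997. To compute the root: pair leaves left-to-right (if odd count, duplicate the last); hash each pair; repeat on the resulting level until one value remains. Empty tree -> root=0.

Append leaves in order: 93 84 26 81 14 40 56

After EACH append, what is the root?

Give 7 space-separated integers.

After append 93 (leaves=[93]):
  L0: [93]
  root=93
After append 84 (leaves=[93, 84]):
  L0: [93, 84]
  L1: h(93,84)=(93*31+84)%997=973 -> [973]
  root=973
After append 26 (leaves=[93, 84, 26]):
  L0: [93, 84, 26]
  L1: h(93,84)=(93*31+84)%997=973 h(26,26)=(26*31+26)%997=832 -> [973, 832]
  L2: h(973,832)=(973*31+832)%997=88 -> [88]
  root=88
After append 81 (leaves=[93, 84, 26, 81]):
  L0: [93, 84, 26, 81]
  L1: h(93,84)=(93*31+84)%997=973 h(26,81)=(26*31+81)%997=887 -> [973, 887]
  L2: h(973,887)=(973*31+887)%997=143 -> [143]
  root=143
After append 14 (leaves=[93, 84, 26, 81, 14]):
  L0: [93, 84, 26, 81, 14]
  L1: h(93,84)=(93*31+84)%997=973 h(26,81)=(26*31+81)%997=887 h(14,14)=(14*31+14)%997=448 -> [973, 887, 448]
  L2: h(973,887)=(973*31+887)%997=143 h(448,448)=(448*31+448)%997=378 -> [143, 378]
  L3: h(143,378)=(143*31+378)%997=823 -> [823]
  root=823
After append 40 (leaves=[93, 84, 26, 81, 14, 40]):
  L0: [93, 84, 26, 81, 14, 40]
  L1: h(93,84)=(93*31+84)%997=973 h(26,81)=(26*31+81)%997=887 h(14,40)=(14*31+40)%997=474 -> [973, 887, 474]
  L2: h(973,887)=(973*31+887)%997=143 h(474,474)=(474*31+474)%997=213 -> [143, 213]
  L3: h(143,213)=(143*31+213)%997=658 -> [658]
  root=658
After append 56 (leaves=[93, 84, 26, 81, 14, 40, 56]):
  L0: [93, 84, 26, 81, 14, 40, 56]
  L1: h(93,84)=(93*31+84)%997=973 h(26,81)=(26*31+81)%997=887 h(14,40)=(14*31+40)%997=474 h(56,56)=(56*31+56)%997=795 -> [973, 887, 474, 795]
  L2: h(973,887)=(973*31+887)%997=143 h(474,795)=(474*31+795)%997=534 -> [143, 534]
  L3: h(143,534)=(143*31+534)%997=979 -> [979]
  root=979

Answer: 93 973 88 143 823 658 979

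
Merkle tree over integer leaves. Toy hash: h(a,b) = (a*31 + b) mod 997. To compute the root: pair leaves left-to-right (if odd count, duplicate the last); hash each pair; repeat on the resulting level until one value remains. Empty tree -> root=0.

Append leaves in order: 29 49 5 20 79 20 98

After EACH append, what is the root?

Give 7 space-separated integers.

Answer: 29 948 635 650 349 455 125

Derivation:
After append 29 (leaves=[29]):
  L0: [29]
  root=29
After append 49 (leaves=[29, 49]):
  L0: [29, 49]
  L1: h(29,49)=(29*31+49)%997=948 -> [948]
  root=948
After append 5 (leaves=[29, 49, 5]):
  L0: [29, 49, 5]
  L1: h(29,49)=(29*31+49)%997=948 h(5,5)=(5*31+5)%997=160 -> [948, 160]
  L2: h(948,160)=(948*31+160)%997=635 -> [635]
  root=635
After append 20 (leaves=[29, 49, 5, 20]):
  L0: [29, 49, 5, 20]
  L1: h(29,49)=(29*31+49)%997=948 h(5,20)=(5*31+20)%997=175 -> [948, 175]
  L2: h(948,175)=(948*31+175)%997=650 -> [650]
  root=650
After append 79 (leaves=[29, 49, 5, 20, 79]):
  L0: [29, 49, 5, 20, 79]
  L1: h(29,49)=(29*31+49)%997=948 h(5,20)=(5*31+20)%997=175 h(79,79)=(79*31+79)%997=534 -> [948, 175, 534]
  L2: h(948,175)=(948*31+175)%997=650 h(534,534)=(534*31+534)%997=139 -> [650, 139]
  L3: h(650,139)=(650*31+139)%997=349 -> [349]
  root=349
After append 20 (leaves=[29, 49, 5, 20, 79, 20]):
  L0: [29, 49, 5, 20, 79, 20]
  L1: h(29,49)=(29*31+49)%997=948 h(5,20)=(5*31+20)%997=175 h(79,20)=(79*31+20)%997=475 -> [948, 175, 475]
  L2: h(948,175)=(948*31+175)%997=650 h(475,475)=(475*31+475)%997=245 -> [650, 245]
  L3: h(650,245)=(650*31+245)%997=455 -> [455]
  root=455
After append 98 (leaves=[29, 49, 5, 20, 79, 20, 98]):
  L0: [29, 49, 5, 20, 79, 20, 98]
  L1: h(29,49)=(29*31+49)%997=948 h(5,20)=(5*31+20)%997=175 h(79,20)=(79*31+20)%997=475 h(98,98)=(98*31+98)%997=145 -> [948, 175, 475, 145]
  L2: h(948,175)=(948*31+175)%997=650 h(475,145)=(475*31+145)%997=912 -> [650, 912]
  L3: h(650,912)=(650*31+912)%997=125 -> [125]
  root=125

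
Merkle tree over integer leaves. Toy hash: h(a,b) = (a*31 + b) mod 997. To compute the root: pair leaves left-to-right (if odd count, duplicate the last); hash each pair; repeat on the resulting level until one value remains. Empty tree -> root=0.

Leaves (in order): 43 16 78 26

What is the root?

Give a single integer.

L0: [43, 16, 78, 26]
L1: h(43,16)=(43*31+16)%997=352 h(78,26)=(78*31+26)%997=450 -> [352, 450]
L2: h(352,450)=(352*31+450)%997=395 -> [395]

Answer: 395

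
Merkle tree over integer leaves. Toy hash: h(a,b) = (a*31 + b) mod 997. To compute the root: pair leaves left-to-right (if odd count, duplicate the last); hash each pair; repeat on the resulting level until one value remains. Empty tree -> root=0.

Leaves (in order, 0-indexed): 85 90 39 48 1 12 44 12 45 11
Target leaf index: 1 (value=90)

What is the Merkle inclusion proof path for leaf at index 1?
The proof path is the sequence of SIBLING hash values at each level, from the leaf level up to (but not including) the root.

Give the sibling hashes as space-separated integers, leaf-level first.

L0 (leaves): [85, 90, 39, 48, 1, 12, 44, 12, 45, 11], target index=1
L1: h(85,90)=(85*31+90)%997=731 [pair 0] h(39,48)=(39*31+48)%997=260 [pair 1] h(1,12)=(1*31+12)%997=43 [pair 2] h(44,12)=(44*31+12)%997=379 [pair 3] h(45,11)=(45*31+11)%997=409 [pair 4] -> [731, 260, 43, 379, 409]
  Sibling for proof at L0: 85
L2: h(731,260)=(731*31+260)%997=987 [pair 0] h(43,379)=(43*31+379)%997=715 [pair 1] h(409,409)=(409*31+409)%997=127 [pair 2] -> [987, 715, 127]
  Sibling for proof at L1: 260
L3: h(987,715)=(987*31+715)%997=405 [pair 0] h(127,127)=(127*31+127)%997=76 [pair 1] -> [405, 76]
  Sibling for proof at L2: 715
L4: h(405,76)=(405*31+76)%997=667 [pair 0] -> [667]
  Sibling for proof at L3: 76
Root: 667
Proof path (sibling hashes from leaf to root): [85, 260, 715, 76]

Answer: 85 260 715 76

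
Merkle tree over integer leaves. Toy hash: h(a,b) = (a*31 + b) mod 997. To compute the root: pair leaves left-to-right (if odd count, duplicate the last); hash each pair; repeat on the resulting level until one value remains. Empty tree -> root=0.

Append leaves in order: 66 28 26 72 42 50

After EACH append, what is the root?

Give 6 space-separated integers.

Answer: 66 80 321 367 547 803

Derivation:
After append 66 (leaves=[66]):
  L0: [66]
  root=66
After append 28 (leaves=[66, 28]):
  L0: [66, 28]
  L1: h(66,28)=(66*31+28)%997=80 -> [80]
  root=80
After append 26 (leaves=[66, 28, 26]):
  L0: [66, 28, 26]
  L1: h(66,28)=(66*31+28)%997=80 h(26,26)=(26*31+26)%997=832 -> [80, 832]
  L2: h(80,832)=(80*31+832)%997=321 -> [321]
  root=321
After append 72 (leaves=[66, 28, 26, 72]):
  L0: [66, 28, 26, 72]
  L1: h(66,28)=(66*31+28)%997=80 h(26,72)=(26*31+72)%997=878 -> [80, 878]
  L2: h(80,878)=(80*31+878)%997=367 -> [367]
  root=367
After append 42 (leaves=[66, 28, 26, 72, 42]):
  L0: [66, 28, 26, 72, 42]
  L1: h(66,28)=(66*31+28)%997=80 h(26,72)=(26*31+72)%997=878 h(42,42)=(42*31+42)%997=347 -> [80, 878, 347]
  L2: h(80,878)=(80*31+878)%997=367 h(347,347)=(347*31+347)%997=137 -> [367, 137]
  L3: h(367,137)=(367*31+137)%997=547 -> [547]
  root=547
After append 50 (leaves=[66, 28, 26, 72, 42, 50]):
  L0: [66, 28, 26, 72, 42, 50]
  L1: h(66,28)=(66*31+28)%997=80 h(26,72)=(26*31+72)%997=878 h(42,50)=(42*31+50)%997=355 -> [80, 878, 355]
  L2: h(80,878)=(80*31+878)%997=367 h(355,355)=(355*31+355)%997=393 -> [367, 393]
  L3: h(367,393)=(367*31+393)%997=803 -> [803]
  root=803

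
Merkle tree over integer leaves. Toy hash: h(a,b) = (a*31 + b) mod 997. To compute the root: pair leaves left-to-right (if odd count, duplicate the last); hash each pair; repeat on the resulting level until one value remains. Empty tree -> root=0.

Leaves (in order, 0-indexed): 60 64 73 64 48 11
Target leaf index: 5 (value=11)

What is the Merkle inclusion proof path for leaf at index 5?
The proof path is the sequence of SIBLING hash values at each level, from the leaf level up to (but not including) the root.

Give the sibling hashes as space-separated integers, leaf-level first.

L0 (leaves): [60, 64, 73, 64, 48, 11], target index=5
L1: h(60,64)=(60*31+64)%997=927 [pair 0] h(73,64)=(73*31+64)%997=333 [pair 1] h(48,11)=(48*31+11)%997=502 [pair 2] -> [927, 333, 502]
  Sibling for proof at L0: 48
L2: h(927,333)=(927*31+333)%997=157 [pair 0] h(502,502)=(502*31+502)%997=112 [pair 1] -> [157, 112]
  Sibling for proof at L1: 502
L3: h(157,112)=(157*31+112)%997=991 [pair 0] -> [991]
  Sibling for proof at L2: 157
Root: 991
Proof path (sibling hashes from leaf to root): [48, 502, 157]

Answer: 48 502 157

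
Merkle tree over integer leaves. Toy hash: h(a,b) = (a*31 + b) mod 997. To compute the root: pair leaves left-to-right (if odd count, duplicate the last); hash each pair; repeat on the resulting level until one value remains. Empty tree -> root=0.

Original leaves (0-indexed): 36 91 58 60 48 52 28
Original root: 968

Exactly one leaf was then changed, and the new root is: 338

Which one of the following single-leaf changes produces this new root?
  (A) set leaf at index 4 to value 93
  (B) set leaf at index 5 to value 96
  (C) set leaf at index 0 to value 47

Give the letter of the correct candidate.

Answer: B

Derivation:
Original leaves: [36, 91, 58, 60, 48, 52, 28]
Target new root: 338
Try each candidate change and compute the resulting root:
Candidate A: set leaf[4] = 93 -> leaves = [36, 91, 58, 60, 93, 52, 28]
  L0: [36, 91, 58, 60, 93, 52, 28]
  L1: h(36,91)=(36*31+91)%997=210 h(58,60)=(58*31+60)%997=861 h(93,52)=(93*31+52)%997=941 h(28,28)=(28*31+28)%997=896 -> [210, 861, 941, 896]
  L2: h(210,861)=(210*31+861)%997=392 h(941,896)=(941*31+896)%997=157 -> [392, 157]
  L3: h(392,157)=(392*31+157)%997=345 -> [345]
  root = 345 != target 338
Candidate B: set leaf[5] = 96 -> leaves = [36, 91, 58, 60, 48, 96, 28]
  L0: [36, 91, 58, 60, 48, 96, 28]
  L1: h(36,91)=(36*31+91)%997=210 h(58,60)=(58*31+60)%997=861 h(48,96)=(48*31+96)%997=587 h(28,28)=(28*31+28)%997=896 -> [210, 861, 587, 896]
  L2: h(210,861)=(210*31+861)%997=392 h(587,896)=(587*31+896)%997=150 -> [392, 150]
  L3: h(392,150)=(392*31+150)%997=338 -> [338]
  root = 338 == target 338  ** MATCH **
Candidate C: set leaf[0] = 47 -> leaves = [47, 91, 58, 60, 48, 52, 28]
  L0: [47, 91, 58, 60, 48, 52, 28]
  L1: h(47,91)=(47*31+91)%997=551 h(58,60)=(58*31+60)%997=861 h(48,52)=(48*31+52)%997=543 h(28,28)=(28*31+28)%997=896 -> [551, 861, 543, 896]
  L2: h(551,861)=(551*31+861)%997=993 h(543,896)=(543*31+896)%997=780 -> [993, 780]
  L3: h(993,780)=(993*31+780)%997=656 -> [656]
  root = 656 != target 338
Candidate B produces the target root.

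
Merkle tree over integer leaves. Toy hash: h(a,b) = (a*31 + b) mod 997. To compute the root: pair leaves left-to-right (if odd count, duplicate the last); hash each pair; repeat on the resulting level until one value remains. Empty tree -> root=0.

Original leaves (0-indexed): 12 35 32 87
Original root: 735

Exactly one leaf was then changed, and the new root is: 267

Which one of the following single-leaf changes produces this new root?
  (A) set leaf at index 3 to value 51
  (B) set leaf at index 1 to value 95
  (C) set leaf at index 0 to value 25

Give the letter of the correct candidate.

Original leaves: [12, 35, 32, 87]
Target new root: 267
Try each candidate change and compute the resulting root:
Candidate A: set leaf[3] = 51 -> leaves = [12, 35, 32, 51]
  L0: [12, 35, 32, 51]
  L1: h(12,35)=(12*31+35)%997=407 h(32,51)=(32*31+51)%997=46 -> [407, 46]
  L2: h(407,46)=(407*31+46)%997=699 -> [699]
  root = 699 != target 267
Candidate B: set leaf[1] = 95 -> leaves = [12, 95, 32, 87]
  L0: [12, 95, 32, 87]
  L1: h(12,95)=(12*31+95)%997=467 h(32,87)=(32*31+87)%997=82 -> [467, 82]
  L2: h(467,82)=(467*31+82)%997=601 -> [601]
  root = 601 != target 267
Candidate C: set leaf[0] = 25 -> leaves = [25, 35, 32, 87]
  L0: [25, 35, 32, 87]
  L1: h(25,35)=(25*31+35)%997=810 h(32,87)=(32*31+87)%997=82 -> [810, 82]
  L2: h(810,82)=(810*31+82)%997=267 -> [267]
  root = 267 == target 267  ** MATCH **
Candidate C produces the target root.

Answer: C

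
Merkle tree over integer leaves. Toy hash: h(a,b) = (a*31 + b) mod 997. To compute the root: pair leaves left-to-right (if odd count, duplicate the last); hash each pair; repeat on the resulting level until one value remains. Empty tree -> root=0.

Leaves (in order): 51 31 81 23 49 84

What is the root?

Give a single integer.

L0: [51, 31, 81, 23, 49, 84]
L1: h(51,31)=(51*31+31)%997=615 h(81,23)=(81*31+23)%997=540 h(49,84)=(49*31+84)%997=606 -> [615, 540, 606]
L2: h(615,540)=(615*31+540)%997=662 h(606,606)=(606*31+606)%997=449 -> [662, 449]
L3: h(662,449)=(662*31+449)%997=34 -> [34]

Answer: 34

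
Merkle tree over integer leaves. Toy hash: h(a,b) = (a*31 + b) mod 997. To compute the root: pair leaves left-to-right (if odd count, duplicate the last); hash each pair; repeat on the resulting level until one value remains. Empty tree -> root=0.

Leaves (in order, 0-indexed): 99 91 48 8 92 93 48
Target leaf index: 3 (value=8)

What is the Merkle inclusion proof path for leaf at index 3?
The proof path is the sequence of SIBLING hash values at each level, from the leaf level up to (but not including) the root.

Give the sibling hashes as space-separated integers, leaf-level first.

Answer: 48 169 110

Derivation:
L0 (leaves): [99, 91, 48, 8, 92, 93, 48], target index=3
L1: h(99,91)=(99*31+91)%997=169 [pair 0] h(48,8)=(48*31+8)%997=499 [pair 1] h(92,93)=(92*31+93)%997=951 [pair 2] h(48,48)=(48*31+48)%997=539 [pair 3] -> [169, 499, 951, 539]
  Sibling for proof at L0: 48
L2: h(169,499)=(169*31+499)%997=753 [pair 0] h(951,539)=(951*31+539)%997=110 [pair 1] -> [753, 110]
  Sibling for proof at L1: 169
L3: h(753,110)=(753*31+110)%997=522 [pair 0] -> [522]
  Sibling for proof at L2: 110
Root: 522
Proof path (sibling hashes from leaf to root): [48, 169, 110]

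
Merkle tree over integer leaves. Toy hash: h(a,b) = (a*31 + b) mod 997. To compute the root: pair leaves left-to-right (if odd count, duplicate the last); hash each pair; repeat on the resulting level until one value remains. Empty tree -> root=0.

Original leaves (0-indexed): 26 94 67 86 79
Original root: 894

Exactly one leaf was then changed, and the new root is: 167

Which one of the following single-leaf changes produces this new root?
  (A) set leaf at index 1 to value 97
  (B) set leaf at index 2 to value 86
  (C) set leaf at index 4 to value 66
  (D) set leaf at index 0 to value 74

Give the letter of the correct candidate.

Answer: D

Derivation:
Original leaves: [26, 94, 67, 86, 79]
Target new root: 167
Try each candidate change and compute the resulting root:
Candidate A: set leaf[1] = 97 -> leaves = [26, 97, 67, 86, 79]
  L0: [26, 97, 67, 86, 79]
  L1: h(26,97)=(26*31+97)%997=903 h(67,86)=(67*31+86)%997=169 h(79,79)=(79*31+79)%997=534 -> [903, 169, 534]
  L2: h(903,169)=(903*31+169)%997=246 h(534,534)=(534*31+534)%997=139 -> [246, 139]
  L3: h(246,139)=(246*31+139)%997=786 -> [786]
  root = 786 != target 167
Candidate B: set leaf[2] = 86 -> leaves = [26, 94, 86, 86, 79]
  L0: [26, 94, 86, 86, 79]
  L1: h(26,94)=(26*31+94)%997=900 h(86,86)=(86*31+86)%997=758 h(79,79)=(79*31+79)%997=534 -> [900, 758, 534]
  L2: h(900,758)=(900*31+758)%997=742 h(534,534)=(534*31+534)%997=139 -> [742, 139]
  L3: h(742,139)=(742*31+139)%997=210 -> [210]
  root = 210 != target 167
Candidate C: set leaf[4] = 66 -> leaves = [26, 94, 67, 86, 66]
  L0: [26, 94, 67, 86, 66]
  L1: h(26,94)=(26*31+94)%997=900 h(67,86)=(67*31+86)%997=169 h(66,66)=(66*31+66)%997=118 -> [900, 169, 118]
  L2: h(900,169)=(900*31+169)%997=153 h(118,118)=(118*31+118)%997=785 -> [153, 785]
  L3: h(153,785)=(153*31+785)%997=543 -> [543]
  root = 543 != target 167
Candidate D: set leaf[0] = 74 -> leaves = [74, 94, 67, 86, 79]
  L0: [74, 94, 67, 86, 79]
  L1: h(74,94)=(74*31+94)%997=394 h(67,86)=(67*31+86)%997=169 h(79,79)=(79*31+79)%997=534 -> [394, 169, 534]
  L2: h(394,169)=(394*31+169)%997=419 h(534,534)=(534*31+534)%997=139 -> [419, 139]
  L3: h(419,139)=(419*31+139)%997=167 -> [167]
  root = 167 == target 167  ** MATCH **
Candidate D produces the target root.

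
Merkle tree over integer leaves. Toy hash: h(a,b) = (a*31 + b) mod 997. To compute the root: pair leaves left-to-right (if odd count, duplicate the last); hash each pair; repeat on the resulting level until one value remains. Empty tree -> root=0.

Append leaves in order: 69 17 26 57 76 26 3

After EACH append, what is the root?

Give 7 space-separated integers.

After append 69 (leaves=[69]):
  L0: [69]
  root=69
After append 17 (leaves=[69, 17]):
  L0: [69, 17]
  L1: h(69,17)=(69*31+17)%997=162 -> [162]
  root=162
After append 26 (leaves=[69, 17, 26]):
  L0: [69, 17, 26]
  L1: h(69,17)=(69*31+17)%997=162 h(26,26)=(26*31+26)%997=832 -> [162, 832]
  L2: h(162,832)=(162*31+832)%997=869 -> [869]
  root=869
After append 57 (leaves=[69, 17, 26, 57]):
  L0: [69, 17, 26, 57]
  L1: h(69,17)=(69*31+17)%997=162 h(26,57)=(26*31+57)%997=863 -> [162, 863]
  L2: h(162,863)=(162*31+863)%997=900 -> [900]
  root=900
After append 76 (leaves=[69, 17, 26, 57, 76]):
  L0: [69, 17, 26, 57, 76]
  L1: h(69,17)=(69*31+17)%997=162 h(26,57)=(26*31+57)%997=863 h(76,76)=(76*31+76)%997=438 -> [162, 863, 438]
  L2: h(162,863)=(162*31+863)%997=900 h(438,438)=(438*31+438)%997=58 -> [900, 58]
  L3: h(900,58)=(900*31+58)%997=42 -> [42]
  root=42
After append 26 (leaves=[69, 17, 26, 57, 76, 26]):
  L0: [69, 17, 26, 57, 76, 26]
  L1: h(69,17)=(69*31+17)%997=162 h(26,57)=(26*31+57)%997=863 h(76,26)=(76*31+26)%997=388 -> [162, 863, 388]
  L2: h(162,863)=(162*31+863)%997=900 h(388,388)=(388*31+388)%997=452 -> [900, 452]
  L3: h(900,452)=(900*31+452)%997=436 -> [436]
  root=436
After append 3 (leaves=[69, 17, 26, 57, 76, 26, 3]):
  L0: [69, 17, 26, 57, 76, 26, 3]
  L1: h(69,17)=(69*31+17)%997=162 h(26,57)=(26*31+57)%997=863 h(76,26)=(76*31+26)%997=388 h(3,3)=(3*31+3)%997=96 -> [162, 863, 388, 96]
  L2: h(162,863)=(162*31+863)%997=900 h(388,96)=(388*31+96)%997=160 -> [900, 160]
  L3: h(900,160)=(900*31+160)%997=144 -> [144]
  root=144

Answer: 69 162 869 900 42 436 144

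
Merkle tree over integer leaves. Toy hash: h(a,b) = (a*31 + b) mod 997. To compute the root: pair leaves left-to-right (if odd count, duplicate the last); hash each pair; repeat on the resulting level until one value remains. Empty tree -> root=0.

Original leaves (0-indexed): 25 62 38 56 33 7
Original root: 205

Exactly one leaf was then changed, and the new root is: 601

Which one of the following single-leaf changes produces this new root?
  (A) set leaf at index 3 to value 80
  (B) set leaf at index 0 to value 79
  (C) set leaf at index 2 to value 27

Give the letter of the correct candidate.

Answer: C

Derivation:
Original leaves: [25, 62, 38, 56, 33, 7]
Target new root: 601
Try each candidate change and compute the resulting root:
Candidate A: set leaf[3] = 80 -> leaves = [25, 62, 38, 80, 33, 7]
  L0: [25, 62, 38, 80, 33, 7]
  L1: h(25,62)=(25*31+62)%997=837 h(38,80)=(38*31+80)%997=261 h(33,7)=(33*31+7)%997=33 -> [837, 261, 33]
  L2: h(837,261)=(837*31+261)%997=286 h(33,33)=(33*31+33)%997=59 -> [286, 59]
  L3: h(286,59)=(286*31+59)%997=949 -> [949]
  root = 949 != target 601
Candidate B: set leaf[0] = 79 -> leaves = [79, 62, 38, 56, 33, 7]
  L0: [79, 62, 38, 56, 33, 7]
  L1: h(79,62)=(79*31+62)%997=517 h(38,56)=(38*31+56)%997=237 h(33,7)=(33*31+7)%997=33 -> [517, 237, 33]
  L2: h(517,237)=(517*31+237)%997=312 h(33,33)=(33*31+33)%997=59 -> [312, 59]
  L3: h(312,59)=(312*31+59)%997=758 -> [758]
  root = 758 != target 601
Candidate C: set leaf[2] = 27 -> leaves = [25, 62, 27, 56, 33, 7]
  L0: [25, 62, 27, 56, 33, 7]
  L1: h(25,62)=(25*31+62)%997=837 h(27,56)=(27*31+56)%997=893 h(33,7)=(33*31+7)%997=33 -> [837, 893, 33]
  L2: h(837,893)=(837*31+893)%997=918 h(33,33)=(33*31+33)%997=59 -> [918, 59]
  L3: h(918,59)=(918*31+59)%997=601 -> [601]
  root = 601 == target 601  ** MATCH **
Candidate C produces the target root.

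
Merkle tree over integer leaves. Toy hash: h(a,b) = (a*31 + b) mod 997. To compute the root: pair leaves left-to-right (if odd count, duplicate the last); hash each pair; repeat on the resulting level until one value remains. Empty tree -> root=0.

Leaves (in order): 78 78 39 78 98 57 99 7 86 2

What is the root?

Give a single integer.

Answer: 749

Derivation:
L0: [78, 78, 39, 78, 98, 57, 99, 7, 86, 2]
L1: h(78,78)=(78*31+78)%997=502 h(39,78)=(39*31+78)%997=290 h(98,57)=(98*31+57)%997=104 h(99,7)=(99*31+7)%997=85 h(86,2)=(86*31+2)%997=674 -> [502, 290, 104, 85, 674]
L2: h(502,290)=(502*31+290)%997=897 h(104,85)=(104*31+85)%997=318 h(674,674)=(674*31+674)%997=631 -> [897, 318, 631]
L3: h(897,318)=(897*31+318)%997=209 h(631,631)=(631*31+631)%997=252 -> [209, 252]
L4: h(209,252)=(209*31+252)%997=749 -> [749]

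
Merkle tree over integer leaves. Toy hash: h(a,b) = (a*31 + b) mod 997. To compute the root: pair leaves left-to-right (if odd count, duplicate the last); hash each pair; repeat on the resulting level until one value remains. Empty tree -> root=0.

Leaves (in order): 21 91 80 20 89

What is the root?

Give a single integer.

L0: [21, 91, 80, 20, 89]
L1: h(21,91)=(21*31+91)%997=742 h(80,20)=(80*31+20)%997=506 h(89,89)=(89*31+89)%997=854 -> [742, 506, 854]
L2: h(742,506)=(742*31+506)%997=577 h(854,854)=(854*31+854)%997=409 -> [577, 409]
L3: h(577,409)=(577*31+409)%997=350 -> [350]

Answer: 350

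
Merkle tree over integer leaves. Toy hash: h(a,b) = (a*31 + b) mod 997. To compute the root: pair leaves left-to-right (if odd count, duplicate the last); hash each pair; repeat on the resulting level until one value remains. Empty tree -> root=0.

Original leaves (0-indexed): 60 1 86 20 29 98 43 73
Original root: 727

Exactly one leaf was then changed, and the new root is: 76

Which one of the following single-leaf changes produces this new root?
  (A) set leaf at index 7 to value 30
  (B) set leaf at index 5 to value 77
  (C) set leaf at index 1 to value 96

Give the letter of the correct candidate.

Original leaves: [60, 1, 86, 20, 29, 98, 43, 73]
Target new root: 76
Try each candidate change and compute the resulting root:
Candidate A: set leaf[7] = 30 -> leaves = [60, 1, 86, 20, 29, 98, 43, 30]
  L0: [60, 1, 86, 20, 29, 98, 43, 30]
  L1: h(60,1)=(60*31+1)%997=864 h(86,20)=(86*31+20)%997=692 h(29,98)=(29*31+98)%997=0 h(43,30)=(43*31+30)%997=366 -> [864, 692, 0, 366]
  L2: h(864,692)=(864*31+692)%997=557 h(0,366)=(0*31+366)%997=366 -> [557, 366]
  L3: h(557,366)=(557*31+366)%997=684 -> [684]
  root = 684 != target 76
Candidate B: set leaf[5] = 77 -> leaves = [60, 1, 86, 20, 29, 77, 43, 73]
  L0: [60, 1, 86, 20, 29, 77, 43, 73]
  L1: h(60,1)=(60*31+1)%997=864 h(86,20)=(86*31+20)%997=692 h(29,77)=(29*31+77)%997=976 h(43,73)=(43*31+73)%997=409 -> [864, 692, 976, 409]
  L2: h(864,692)=(864*31+692)%997=557 h(976,409)=(976*31+409)%997=755 -> [557, 755]
  L3: h(557,755)=(557*31+755)%997=76 -> [76]
  root = 76 == target 76  ** MATCH **
Candidate C: set leaf[1] = 96 -> leaves = [60, 96, 86, 20, 29, 98, 43, 73]
  L0: [60, 96, 86, 20, 29, 98, 43, 73]
  L1: h(60,96)=(60*31+96)%997=959 h(86,20)=(86*31+20)%997=692 h(29,98)=(29*31+98)%997=0 h(43,73)=(43*31+73)%997=409 -> [959, 692, 0, 409]
  L2: h(959,692)=(959*31+692)%997=511 h(0,409)=(0*31+409)%997=409 -> [511, 409]
  L3: h(511,409)=(511*31+409)%997=298 -> [298]
  root = 298 != target 76
Candidate B produces the target root.

Answer: B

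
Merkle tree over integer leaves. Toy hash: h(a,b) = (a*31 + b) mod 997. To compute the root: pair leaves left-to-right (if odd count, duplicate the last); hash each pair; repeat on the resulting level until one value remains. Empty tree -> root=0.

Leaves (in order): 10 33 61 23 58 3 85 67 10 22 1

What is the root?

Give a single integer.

Answer: 293

Derivation:
L0: [10, 33, 61, 23, 58, 3, 85, 67, 10, 22, 1]
L1: h(10,33)=(10*31+33)%997=343 h(61,23)=(61*31+23)%997=917 h(58,3)=(58*31+3)%997=804 h(85,67)=(85*31+67)%997=708 h(10,22)=(10*31+22)%997=332 h(1,1)=(1*31+1)%997=32 -> [343, 917, 804, 708, 332, 32]
L2: h(343,917)=(343*31+917)%997=583 h(804,708)=(804*31+708)%997=707 h(332,32)=(332*31+32)%997=354 -> [583, 707, 354]
L3: h(583,707)=(583*31+707)%997=834 h(354,354)=(354*31+354)%997=361 -> [834, 361]
L4: h(834,361)=(834*31+361)%997=293 -> [293]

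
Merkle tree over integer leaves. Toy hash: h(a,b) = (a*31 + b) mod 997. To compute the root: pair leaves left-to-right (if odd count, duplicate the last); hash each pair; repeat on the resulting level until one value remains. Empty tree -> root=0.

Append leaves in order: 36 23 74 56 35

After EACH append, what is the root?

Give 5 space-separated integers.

After append 36 (leaves=[36]):
  L0: [36]
  root=36
After append 23 (leaves=[36, 23]):
  L0: [36, 23]
  L1: h(36,23)=(36*31+23)%997=142 -> [142]
  root=142
After append 74 (leaves=[36, 23, 74]):
  L0: [36, 23, 74]
  L1: h(36,23)=(36*31+23)%997=142 h(74,74)=(74*31+74)%997=374 -> [142, 374]
  L2: h(142,374)=(142*31+374)%997=788 -> [788]
  root=788
After append 56 (leaves=[36, 23, 74, 56]):
  L0: [36, 23, 74, 56]
  L1: h(36,23)=(36*31+23)%997=142 h(74,56)=(74*31+56)%997=356 -> [142, 356]
  L2: h(142,356)=(142*31+356)%997=770 -> [770]
  root=770
After append 35 (leaves=[36, 23, 74, 56, 35]):
  L0: [36, 23, 74, 56, 35]
  L1: h(36,23)=(36*31+23)%997=142 h(74,56)=(74*31+56)%997=356 h(35,35)=(35*31+35)%997=123 -> [142, 356, 123]
  L2: h(142,356)=(142*31+356)%997=770 h(123,123)=(123*31+123)%997=945 -> [770, 945]
  L3: h(770,945)=(770*31+945)%997=887 -> [887]
  root=887

Answer: 36 142 788 770 887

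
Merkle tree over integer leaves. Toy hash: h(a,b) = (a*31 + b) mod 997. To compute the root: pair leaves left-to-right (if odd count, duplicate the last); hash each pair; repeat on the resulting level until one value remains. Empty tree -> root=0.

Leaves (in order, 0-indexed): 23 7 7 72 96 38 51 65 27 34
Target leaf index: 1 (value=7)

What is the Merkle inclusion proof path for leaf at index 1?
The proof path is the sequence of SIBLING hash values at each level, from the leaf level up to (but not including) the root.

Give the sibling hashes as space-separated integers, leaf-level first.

L0 (leaves): [23, 7, 7, 72, 96, 38, 51, 65, 27, 34], target index=1
L1: h(23,7)=(23*31+7)%997=720 [pair 0] h(7,72)=(7*31+72)%997=289 [pair 1] h(96,38)=(96*31+38)%997=23 [pair 2] h(51,65)=(51*31+65)%997=649 [pair 3] h(27,34)=(27*31+34)%997=871 [pair 4] -> [720, 289, 23, 649, 871]
  Sibling for proof at L0: 23
L2: h(720,289)=(720*31+289)%997=675 [pair 0] h(23,649)=(23*31+649)%997=365 [pair 1] h(871,871)=(871*31+871)%997=953 [pair 2] -> [675, 365, 953]
  Sibling for proof at L1: 289
L3: h(675,365)=(675*31+365)%997=353 [pair 0] h(953,953)=(953*31+953)%997=586 [pair 1] -> [353, 586]
  Sibling for proof at L2: 365
L4: h(353,586)=(353*31+586)%997=562 [pair 0] -> [562]
  Sibling for proof at L3: 586
Root: 562
Proof path (sibling hashes from leaf to root): [23, 289, 365, 586]

Answer: 23 289 365 586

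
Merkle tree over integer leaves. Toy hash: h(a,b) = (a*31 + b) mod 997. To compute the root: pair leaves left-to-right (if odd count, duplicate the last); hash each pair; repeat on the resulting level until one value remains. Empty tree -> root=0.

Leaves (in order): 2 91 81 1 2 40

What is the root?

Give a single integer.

Answer: 853

Derivation:
L0: [2, 91, 81, 1, 2, 40]
L1: h(2,91)=(2*31+91)%997=153 h(81,1)=(81*31+1)%997=518 h(2,40)=(2*31+40)%997=102 -> [153, 518, 102]
L2: h(153,518)=(153*31+518)%997=276 h(102,102)=(102*31+102)%997=273 -> [276, 273]
L3: h(276,273)=(276*31+273)%997=853 -> [853]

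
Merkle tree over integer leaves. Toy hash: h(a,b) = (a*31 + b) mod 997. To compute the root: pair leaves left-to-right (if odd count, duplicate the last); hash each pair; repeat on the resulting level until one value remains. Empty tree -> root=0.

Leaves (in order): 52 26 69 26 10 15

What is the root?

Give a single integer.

L0: [52, 26, 69, 26, 10, 15]
L1: h(52,26)=(52*31+26)%997=641 h(69,26)=(69*31+26)%997=171 h(10,15)=(10*31+15)%997=325 -> [641, 171, 325]
L2: h(641,171)=(641*31+171)%997=102 h(325,325)=(325*31+325)%997=430 -> [102, 430]
L3: h(102,430)=(102*31+430)%997=601 -> [601]

Answer: 601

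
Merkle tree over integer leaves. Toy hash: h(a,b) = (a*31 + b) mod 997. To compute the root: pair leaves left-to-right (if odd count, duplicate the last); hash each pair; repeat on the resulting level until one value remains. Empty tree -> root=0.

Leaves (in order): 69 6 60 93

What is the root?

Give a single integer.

Answer: 652

Derivation:
L0: [69, 6, 60, 93]
L1: h(69,6)=(69*31+6)%997=151 h(60,93)=(60*31+93)%997=956 -> [151, 956]
L2: h(151,956)=(151*31+956)%997=652 -> [652]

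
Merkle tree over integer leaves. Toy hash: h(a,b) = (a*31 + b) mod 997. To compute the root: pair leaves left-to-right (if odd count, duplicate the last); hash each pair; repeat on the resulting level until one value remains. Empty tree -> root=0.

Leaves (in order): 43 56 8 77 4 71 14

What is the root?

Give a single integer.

Answer: 462

Derivation:
L0: [43, 56, 8, 77, 4, 71, 14]
L1: h(43,56)=(43*31+56)%997=392 h(8,77)=(8*31+77)%997=325 h(4,71)=(4*31+71)%997=195 h(14,14)=(14*31+14)%997=448 -> [392, 325, 195, 448]
L2: h(392,325)=(392*31+325)%997=513 h(195,448)=(195*31+448)%997=511 -> [513, 511]
L3: h(513,511)=(513*31+511)%997=462 -> [462]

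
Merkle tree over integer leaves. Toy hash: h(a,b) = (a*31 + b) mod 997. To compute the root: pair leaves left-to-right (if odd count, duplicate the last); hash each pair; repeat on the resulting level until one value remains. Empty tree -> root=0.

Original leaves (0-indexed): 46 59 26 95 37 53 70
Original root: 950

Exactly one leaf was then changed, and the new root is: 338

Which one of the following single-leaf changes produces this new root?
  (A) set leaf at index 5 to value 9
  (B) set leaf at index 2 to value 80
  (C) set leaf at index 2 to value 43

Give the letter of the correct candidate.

Original leaves: [46, 59, 26, 95, 37, 53, 70]
Target new root: 338
Try each candidate change and compute the resulting root:
Candidate A: set leaf[5] = 9 -> leaves = [46, 59, 26, 95, 37, 9, 70]
  L0: [46, 59, 26, 95, 37, 9, 70]
  L1: h(46,59)=(46*31+59)%997=488 h(26,95)=(26*31+95)%997=901 h(37,9)=(37*31+9)%997=159 h(70,70)=(70*31+70)%997=246 -> [488, 901, 159, 246]
  L2: h(488,901)=(488*31+901)%997=77 h(159,246)=(159*31+246)%997=190 -> [77, 190]
  L3: h(77,190)=(77*31+190)%997=583 -> [583]
  root = 583 != target 338
Candidate B: set leaf[2] = 80 -> leaves = [46, 59, 80, 95, 37, 53, 70]
  L0: [46, 59, 80, 95, 37, 53, 70]
  L1: h(46,59)=(46*31+59)%997=488 h(80,95)=(80*31+95)%997=581 h(37,53)=(37*31+53)%997=203 h(70,70)=(70*31+70)%997=246 -> [488, 581, 203, 246]
  L2: h(488,581)=(488*31+581)%997=754 h(203,246)=(203*31+246)%997=557 -> [754, 557]
  L3: h(754,557)=(754*31+557)%997=3 -> [3]
  root = 3 != target 338
Candidate C: set leaf[2] = 43 -> leaves = [46, 59, 43, 95, 37, 53, 70]
  L0: [46, 59, 43, 95, 37, 53, 70]
  L1: h(46,59)=(46*31+59)%997=488 h(43,95)=(43*31+95)%997=431 h(37,53)=(37*31+53)%997=203 h(70,70)=(70*31+70)%997=246 -> [488, 431, 203, 246]
  L2: h(488,431)=(488*31+431)%997=604 h(203,246)=(203*31+246)%997=557 -> [604, 557]
  L3: h(604,557)=(604*31+557)%997=338 -> [338]
  root = 338 == target 338  ** MATCH **
Candidate C produces the target root.

Answer: C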